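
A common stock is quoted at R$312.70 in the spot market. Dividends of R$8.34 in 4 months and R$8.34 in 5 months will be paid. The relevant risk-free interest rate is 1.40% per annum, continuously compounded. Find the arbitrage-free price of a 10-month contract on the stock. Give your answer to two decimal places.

PV(dividends) I = 8.34·e^(−0.0140·4/12) + 8.34·e^(−0.0140·5/12)
I = 8.3012 + 8.2915 = 16.5927
F = (S − I)·e^(rT) = (312.70 − 16.5927) · e^(0.0140·10/12)
= 296.1073 · e^0.011667 = 296.1073 × 1.011735 = R$299.58

R$299.58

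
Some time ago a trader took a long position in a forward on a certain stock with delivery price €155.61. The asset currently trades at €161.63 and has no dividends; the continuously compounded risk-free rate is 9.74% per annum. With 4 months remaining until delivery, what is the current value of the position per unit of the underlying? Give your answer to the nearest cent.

Current fair forward for the remaining 4 months: F = S·e^(r·T), r = 0.0974
F = 161.63 · e^(0.0974 × 4/12) = 161.63 × 1.032999 = 166.9636
Value of long forward = (F − K)·e^(−rT) = (166.9636 − 155.61) · e^(−0.0974·4/12)
= 11.3536 × 0.968055 = 10.99

€10.99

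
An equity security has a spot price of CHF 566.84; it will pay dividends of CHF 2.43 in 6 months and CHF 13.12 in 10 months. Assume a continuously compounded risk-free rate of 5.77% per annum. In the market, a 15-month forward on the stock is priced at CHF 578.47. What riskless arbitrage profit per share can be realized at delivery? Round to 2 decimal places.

PV(dividends) I = 2.43·e^(−0.0577·6/12) + 13.12·e^(−0.0577·10/12) = 14.8650
Fair forward F* = (S − I)·e^(rT) = (566.84 − 14.8650)·e^0.072125 = 551.9750 × 1.074790 = 593.2572
Market CHF 578.47 < fair 593.2572: forward underpriced → reverse cash-and-carry (short the stock, invest proceeds at r, pay the dividends, go long the forward).
Profit at T = |F_mkt − F*| = |578.47 − 593.2572| = CHF 14.79 per share

CHF 14.79 per share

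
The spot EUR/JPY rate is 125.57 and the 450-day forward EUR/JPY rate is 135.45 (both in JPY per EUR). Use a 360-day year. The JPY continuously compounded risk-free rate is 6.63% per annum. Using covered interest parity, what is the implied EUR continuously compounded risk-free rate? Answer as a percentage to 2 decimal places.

0.57%

F = S·e^((r_JPY − r_EUR)T) ⇒ r_EUR = r_JPY − ln(F/S)/T
ln(135.45/125.57) = 0.075739; /(450/360) = 0.060591
r_EUR = 0.0663 − 0.060591 = 0.005709
r_EUR = 0.57%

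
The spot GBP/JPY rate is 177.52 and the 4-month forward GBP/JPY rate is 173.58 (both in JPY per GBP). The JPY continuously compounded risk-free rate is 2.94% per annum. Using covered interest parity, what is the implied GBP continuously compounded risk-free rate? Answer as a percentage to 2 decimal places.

9.67%

F = S·e^((r_JPY − r_GBP)T) ⇒ r_GBP = r_JPY − ln(F/S)/T
ln(173.58/177.52) = -0.022445; /(4/12) = -0.067335
r_GBP = 0.0294 + 0.067335 = 0.096735
r_GBP = 9.67%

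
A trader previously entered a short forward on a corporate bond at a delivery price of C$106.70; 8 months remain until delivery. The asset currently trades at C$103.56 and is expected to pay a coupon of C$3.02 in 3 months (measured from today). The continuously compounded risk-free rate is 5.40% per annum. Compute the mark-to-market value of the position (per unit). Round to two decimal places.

PV(remaining coupons) I = 3.02·e^(−0.0540·3/12) = 2.9795
Current forward F = (S − I)·e^(rT) = (103.56 − 2.9795)·e^(0.0540·8/12) = 100.5805 × 1.036656 = 104.2674
Value (long) = (F − K)·e^(−rT) = (104.2674 − 106.70) × 0.964640 = -2.3466
Short position value = −(long value) = C$2.35

C$2.35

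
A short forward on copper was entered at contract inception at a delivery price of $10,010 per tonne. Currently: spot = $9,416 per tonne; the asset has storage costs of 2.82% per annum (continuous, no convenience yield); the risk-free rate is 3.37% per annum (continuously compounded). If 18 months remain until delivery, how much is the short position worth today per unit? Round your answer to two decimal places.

Current fair forward for the remaining 18 months: F = S·e^((r + u)·T), (r + u) = 0.0337 + 0.0282 = 0.0619
F = 9416 · e^(0.0619 × 18/12) = 9416 × 1.09729713 = 10332.1498
Value of long forward = (F − K)·e^(−rT) = (10332.1498 − 10010) · e^(−0.0337·18/12)
= 322.1498 × 0.95070639 = 306.27
Short position value = −(long value) = -$306.27

-$306.27 per tonne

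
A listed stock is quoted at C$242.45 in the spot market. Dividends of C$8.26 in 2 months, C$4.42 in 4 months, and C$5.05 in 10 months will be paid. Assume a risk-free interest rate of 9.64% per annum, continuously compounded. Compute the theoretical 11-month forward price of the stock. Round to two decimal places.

C$246.20

PV(dividends) I = 8.26·e^(−0.0964·2/12) + 4.42·e^(−0.0964·4/12) + 5.05·e^(−0.0964·10/12)
I = 8.1283 + 4.2802 + 4.6602 = 17.0687
F = (S − I)·e^(rT) = (242.45 − 17.0687) · e^(0.0964·11/12)
= 225.3813 · e^0.088367 = 225.3813 × 1.092389 = C$246.20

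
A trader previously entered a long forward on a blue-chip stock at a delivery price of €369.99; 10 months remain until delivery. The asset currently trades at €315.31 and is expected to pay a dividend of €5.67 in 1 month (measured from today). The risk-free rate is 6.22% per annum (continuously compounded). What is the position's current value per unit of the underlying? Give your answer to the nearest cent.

-€41.63

PV(remaining dividends) I = 5.67·e^(−0.0622·1/12) = 5.6407
Current forward F = (S − I)·e^(rT) = (315.31 − 5.6407)·e^(0.0622·10/12) = 309.6693 × 1.053200 = 326.1437
Value (long) = (F − K)·e^(−rT) = (326.1437 − 369.99) × 0.949487 = -41.6315
Value = -€41.63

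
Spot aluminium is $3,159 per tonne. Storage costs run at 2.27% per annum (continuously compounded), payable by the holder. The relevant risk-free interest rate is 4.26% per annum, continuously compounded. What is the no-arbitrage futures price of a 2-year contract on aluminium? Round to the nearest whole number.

Net carry = r + u − y = 0.0426 + 0.0227 − 0.0000 = 0.0653
F = S·e^((r+u−y)T) = 3159 · e^(0.0653 × 2) = 3159 · e^0.130600
= 3159 × 1.139512 = $3,600 per tonne

$3,600 per tonne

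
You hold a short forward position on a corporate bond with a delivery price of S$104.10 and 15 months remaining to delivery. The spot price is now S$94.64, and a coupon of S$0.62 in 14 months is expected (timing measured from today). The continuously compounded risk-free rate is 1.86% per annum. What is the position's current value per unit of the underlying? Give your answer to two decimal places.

S$7.67

PV(remaining coupons) I = 0.62·e^(−0.0186·14/12) = 0.6067
Current forward F = (S − I)·e^(rT) = (94.64 − 0.6067)·e^(0.0186·15/12) = 94.0333 × 1.023522 = 96.2452
Value (long) = (F − K)·e^(−rT) = (96.2452 − 104.10) × 0.977018 = -7.6743
Short position value = −(long value) = S$7.67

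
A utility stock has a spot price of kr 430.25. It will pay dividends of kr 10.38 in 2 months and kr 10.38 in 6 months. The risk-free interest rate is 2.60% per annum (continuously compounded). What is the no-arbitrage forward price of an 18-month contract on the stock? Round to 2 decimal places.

kr 425.96

PV(dividends) I = 10.38·e^(−0.0260·2/12) + 10.38·e^(−0.0260·6/12)
I = 10.3351 + 10.2459 = 20.5810
F = (S − I)·e^(rT) = (430.25 − 20.5810) · e^(0.0260·18/12)
= 409.6690 · e^0.039000 = 409.6690 × 1.039770 = kr 425.96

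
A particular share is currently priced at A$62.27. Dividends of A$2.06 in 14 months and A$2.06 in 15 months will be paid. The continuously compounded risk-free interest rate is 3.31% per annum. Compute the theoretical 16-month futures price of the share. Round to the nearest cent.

PV(dividends) I = 2.06·e^(−0.0331·14/12) + 2.06·e^(−0.0331·15/12)
I = 1.9820 + 1.9765 = 3.9585
F = (S − I)·e^(rT) = (62.27 − 3.9585) · e^(0.0331·16/12)
= 58.3115 · e^0.044133 = 58.3115 × 1.045121 = A$60.94

A$60.94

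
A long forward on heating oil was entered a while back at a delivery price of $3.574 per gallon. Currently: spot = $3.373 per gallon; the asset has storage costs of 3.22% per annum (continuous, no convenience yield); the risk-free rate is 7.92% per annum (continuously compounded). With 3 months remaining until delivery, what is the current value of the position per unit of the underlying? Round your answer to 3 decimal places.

Current fair forward for the remaining 3 months: F = S·e^((r + u)·T), (r + u) = 0.0792 + 0.0322 = 0.1114
F = 3.373 · e^(0.1114 × 3/12) = 3.373 × 1.028241 = 3.4683
Value of long forward = (F − K)·e^(−rT) = (3.4683 − 3.574) · e^(−0.0792·3/12)
= -0.1057 × 0.980395 = -0.104

-$0.104 per gallon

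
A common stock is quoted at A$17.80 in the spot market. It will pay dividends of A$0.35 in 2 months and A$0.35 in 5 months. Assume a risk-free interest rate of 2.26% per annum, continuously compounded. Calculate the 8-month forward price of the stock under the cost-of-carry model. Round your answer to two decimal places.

PV(dividends) I = 0.35·e^(−0.0226·2/12) + 0.35·e^(−0.0226·5/12)
I = 0.3487 + 0.3467 = 0.6954
F = (S − I)·e^(rT) = (17.80 − 0.6954) · e^(0.0226·8/12)
= 17.1046 · e^0.015067 = 17.1046 × 1.015181 = A$17.36

A$17.36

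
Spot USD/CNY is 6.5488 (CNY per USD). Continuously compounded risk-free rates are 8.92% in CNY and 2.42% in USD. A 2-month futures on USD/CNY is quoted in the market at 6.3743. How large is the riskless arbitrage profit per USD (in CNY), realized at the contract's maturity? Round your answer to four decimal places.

0.2458 per USD (in CNY)

Fair futures: F* = S·e^(carry·T), with carry = (r_CNY − r_USD) = 0.0892 − 0.0242 = 0.0650
F* = 6.5488 · e^(0.0650 × 2/12) = 6.5488 · e^0.010833 = 6.5488 × 1.010892 = 6.6201
Market 6.3743 < fair 6.6201: forward underpriced → reverse cash-and-carry (short spot, go long the forward).
At maturity, profit = |F_mkt − F*| = |6.3743 − 6.6201| = 0.2458 per USD (in CNY)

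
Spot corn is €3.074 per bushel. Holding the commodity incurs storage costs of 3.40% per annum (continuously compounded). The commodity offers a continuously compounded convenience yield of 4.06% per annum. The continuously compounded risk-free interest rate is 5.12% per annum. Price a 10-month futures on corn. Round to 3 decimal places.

€3.190 per bushel

Net carry = r + u − y = 0.0512 + 0.0340 − 0.0406 = 0.0446
F = S·e^((r+u−y)T) = 3.074 · e^(0.0446 × 10/12) = 3.074 · e^0.037167
= 3.074 × 1.037866 = €3.190 per bushel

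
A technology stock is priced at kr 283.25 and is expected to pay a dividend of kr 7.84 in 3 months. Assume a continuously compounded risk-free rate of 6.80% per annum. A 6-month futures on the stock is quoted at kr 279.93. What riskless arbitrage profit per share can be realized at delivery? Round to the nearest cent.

kr 5.14 per share

PV(dividends) I = 7.84·e^(−0.0680·3/12) = 7.7078
Fair futures F* = (S − I)·e^(rT) = (283.25 − 7.7078)·e^0.034000 = 275.5422 × 1.034585 = 285.0718
Market kr 279.93 < fair 285.0718: forward underpriced → reverse cash-and-carry (short the stock, invest proceeds at r, pay the dividends, go long the forward).
Profit at T = |F_mkt − F*| = |279.93 − 285.0718| = kr 5.14 per share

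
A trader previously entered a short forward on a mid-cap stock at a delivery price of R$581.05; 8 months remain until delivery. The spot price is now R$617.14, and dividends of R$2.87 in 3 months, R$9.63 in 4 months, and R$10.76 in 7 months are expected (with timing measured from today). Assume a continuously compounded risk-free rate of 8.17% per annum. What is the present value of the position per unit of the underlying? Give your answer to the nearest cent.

PV(remaining dividends) I = 2.87·e^(−0.0817·3/12) + 9.63·e^(−0.0817·4/12) + 10.76·e^(−0.0817·7/12) = 22.4425
Current forward F = (S − I)·e^(rT) = (617.14 − 22.4425)·e^(0.0817·8/12) = 594.6975 × 1.055977 = 627.9869
Value (long) = (F − K)·e^(−rT) = (627.9869 − 581.05) × 0.946990 = 44.4488
Short position value = −(long value) = -R$44.45

-R$44.45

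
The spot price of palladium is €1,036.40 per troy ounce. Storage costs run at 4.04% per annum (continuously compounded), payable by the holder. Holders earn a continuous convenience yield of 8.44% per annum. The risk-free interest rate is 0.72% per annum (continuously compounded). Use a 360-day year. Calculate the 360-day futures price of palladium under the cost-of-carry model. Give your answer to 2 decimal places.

Net carry = r + u − y = 0.0072 + 0.0404 − 0.0844 = -0.0368
F = S·e^((r+u−y)T) = 1036.40 · e^(-0.0368 × 360/360) = 1036.40 · e^-0.03680000
= 1036.40 × 0.96386889 = €998.95 per troy ounce

€998.95 per troy ounce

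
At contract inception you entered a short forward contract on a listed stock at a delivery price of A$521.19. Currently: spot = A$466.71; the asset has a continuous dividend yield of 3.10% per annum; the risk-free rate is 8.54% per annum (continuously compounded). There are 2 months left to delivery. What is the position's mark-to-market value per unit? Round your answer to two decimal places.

Current fair forward for the remaining 2 months: F = S·e^((r − q)·T), (r − q) = 0.0854 − 0.0310 = 0.0544
F = 466.71 · e^(0.0544 × 2/12) = 466.71 × 1.009108 = 470.9608
Value of long forward = (F − K)·e^(−rT) = (470.9608 − 521.19) · e^(−0.0854·2/12)
= -50.2292 × 0.985867 = -49.52
Short position value = −(long value) = A$49.52

A$49.52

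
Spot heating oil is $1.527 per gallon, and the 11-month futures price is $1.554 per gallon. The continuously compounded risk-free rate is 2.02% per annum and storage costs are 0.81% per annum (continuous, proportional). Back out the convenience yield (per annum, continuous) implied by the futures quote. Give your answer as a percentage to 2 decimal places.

0.92%

F = S·e^((r+u−y)T) ⇒ (r+u−y) = ln(F/S)/T
ln(1.554/1.527) = 0.017527; /T ⇒ 0.019120
y = r + u − ln(F/S)/T = 0.0202 + 0.0081 − 0.019120 = 0.009180
y = 0.92%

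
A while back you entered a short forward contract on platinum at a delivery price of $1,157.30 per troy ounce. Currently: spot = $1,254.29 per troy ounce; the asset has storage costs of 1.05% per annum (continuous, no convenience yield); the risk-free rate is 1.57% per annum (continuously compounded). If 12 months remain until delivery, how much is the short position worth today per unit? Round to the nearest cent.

Current fair forward for the remaining 12 months: F = S·e^((r + u)·T), (r + u) = 0.0157 + 0.0105 = 0.0262
F = 1254.29 · e^(0.0262 × 12/12) = 1254.29 × 1.02654624 = 1287.5867
Value of long forward = (F − K)·e^(−rT) = (1287.5867 − 1157.30) · e^(−0.0157·12/12)
= 130.2867 × 0.98442260 = 128.26
Short position value = −(long value) = -$128.26

-$128.26 per troy ounce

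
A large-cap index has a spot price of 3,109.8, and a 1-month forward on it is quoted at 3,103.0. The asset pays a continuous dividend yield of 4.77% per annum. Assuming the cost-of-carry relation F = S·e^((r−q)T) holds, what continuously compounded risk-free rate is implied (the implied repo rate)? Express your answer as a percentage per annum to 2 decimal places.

From F = S·e^((r−q)T): (r − q) = ln(F/S)/T
ln(3103.0/3109.8) = ln(0.997813) = -0.002189
(r − q) = -0.002189 / (1/12) = -0.026268
r = ln(F/S)/T + q = -0.026268 + 0.0477 = 0.021432
r = 2.14%

2.14%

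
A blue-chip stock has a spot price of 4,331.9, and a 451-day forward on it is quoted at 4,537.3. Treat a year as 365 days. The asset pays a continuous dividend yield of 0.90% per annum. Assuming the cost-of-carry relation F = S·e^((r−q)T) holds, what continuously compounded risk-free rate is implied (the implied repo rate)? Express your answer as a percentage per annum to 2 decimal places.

4.65%

From F = S·e^((r−q)T): (r − q) = ln(F/S)/T
ln(4537.3/4331.9) = ln(1.047416) = 0.046326
(r − q) = 0.046326 / (451/365) = 0.037492
r = ln(F/S)/T + q = 0.037492 + 0.0090 = 0.046492
r = 4.65%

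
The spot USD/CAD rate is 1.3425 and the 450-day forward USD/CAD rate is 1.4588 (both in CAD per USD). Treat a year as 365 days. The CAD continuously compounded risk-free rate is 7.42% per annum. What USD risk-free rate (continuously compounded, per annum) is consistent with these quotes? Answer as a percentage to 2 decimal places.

0.68%

F = S·e^((r_CAD − r_USD)T) ⇒ r_USD = r_CAD − ln(F/S)/T
ln(1.4588/1.3425) = 0.083081; /(450/365) = 0.067388
r_USD = 0.0742 − 0.067388 = 0.006812
r_USD = 0.68%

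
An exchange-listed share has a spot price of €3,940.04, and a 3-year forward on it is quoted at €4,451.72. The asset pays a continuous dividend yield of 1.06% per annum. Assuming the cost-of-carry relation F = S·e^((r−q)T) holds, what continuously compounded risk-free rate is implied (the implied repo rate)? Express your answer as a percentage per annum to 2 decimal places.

From F = S·e^((r−q)T): (r − q) = ln(F/S)/T
ln(4451.72/3940.04) = ln(1.129867) = 0.122100
(r − q) = 0.122100 / (3) = 0.040700
r = ln(F/S)/T + q = 0.040700 + 0.0106 = 0.051300
r = 5.13%

5.13%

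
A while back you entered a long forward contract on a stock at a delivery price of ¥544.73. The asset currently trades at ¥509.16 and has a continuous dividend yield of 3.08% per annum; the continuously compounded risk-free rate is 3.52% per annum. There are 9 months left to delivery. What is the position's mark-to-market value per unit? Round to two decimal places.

-¥33.00

Current fair forward for the remaining 9 months: F = S·e^((r − q)·T), (r − q) = 0.0352 − 0.0308 = 0.0044
F = 509.16 · e^(0.0044 × 9/12) = 509.16 × 1.003305 = 510.8428
Value of long forward = (F − K)·e^(−rT) = (510.8428 − 544.73) · e^(−0.0352·9/12)
= -33.8872 × 0.973945 = -33.00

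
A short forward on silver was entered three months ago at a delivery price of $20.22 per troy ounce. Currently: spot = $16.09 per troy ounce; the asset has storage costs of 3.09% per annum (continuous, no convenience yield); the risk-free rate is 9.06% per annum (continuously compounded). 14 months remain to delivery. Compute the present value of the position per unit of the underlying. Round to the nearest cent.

Current fair forward for the remaining 14 months: F = S·e^((r + u)·T), (r + u) = 0.0906 + 0.0309 = 0.1215
F = 16.09 · e^(0.1215 × 14/12) = 16.09 × 1.152289 = 18.5403
Value of long forward = (F − K)·e^(−rT) = (18.5403 − 20.22) · e^(−0.0906·14/12)
= -1.6797 × 0.899695 = -1.51
Short position value = −(long value) = $1.51

$1.51 per troy ounce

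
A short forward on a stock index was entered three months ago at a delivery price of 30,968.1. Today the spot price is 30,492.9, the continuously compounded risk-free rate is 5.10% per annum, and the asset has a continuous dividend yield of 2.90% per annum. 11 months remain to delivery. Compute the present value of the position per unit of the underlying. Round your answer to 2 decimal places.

Current fair forward for the remaining 11 months: F = S·e^((r − q)·T), (r − q) = 0.0510 − 0.0290 = 0.0220
F = 30492.9 · e^(0.0220 × 11/12) = 30492.9 × 1.02037139 = 31114.0828
Value of long forward = (F − K)·e^(−rT) = (31114.0828 − 30968.1) · e^(−0.0510·11/12)
= 145.9828 × 0.95432595 = 139.32
Short position value = −(long value) = -139.32

-139.32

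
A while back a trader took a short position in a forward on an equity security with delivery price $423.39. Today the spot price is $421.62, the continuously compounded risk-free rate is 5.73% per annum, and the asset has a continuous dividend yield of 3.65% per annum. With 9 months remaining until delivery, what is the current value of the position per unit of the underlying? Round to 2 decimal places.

Current fair forward for the remaining 9 months: F = S·e^((r − q)·T), (r − q) = 0.0573 − 0.0365 = 0.0208
F = 421.62 · e^(0.0208 × 9/12) = 421.62 × 1.015722 = 428.2487
Value of long forward = (F − K)·e^(−rT) = (428.2487 − 423.39) · e^(−0.0573·9/12)
= 4.8587 × 0.957935 = 4.65
Short position value = −(long value) = -$4.65

-$4.65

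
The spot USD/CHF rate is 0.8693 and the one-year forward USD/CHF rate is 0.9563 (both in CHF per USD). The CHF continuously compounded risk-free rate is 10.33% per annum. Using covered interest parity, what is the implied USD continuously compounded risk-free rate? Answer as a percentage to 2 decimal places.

F = S·e^((r_CHF − r_USD)T) ⇒ r_USD = r_CHF − ln(F/S)/T
ln(0.9563/0.8693) = 0.095383; /(12/12) = 0.095383
r_USD = 0.1033 − 0.095383 = 0.007917
r_USD = 0.79%

0.79%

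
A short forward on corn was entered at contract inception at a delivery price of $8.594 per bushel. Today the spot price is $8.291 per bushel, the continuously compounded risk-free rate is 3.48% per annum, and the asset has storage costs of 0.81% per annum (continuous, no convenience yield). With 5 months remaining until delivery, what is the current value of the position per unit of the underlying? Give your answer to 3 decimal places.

$0.151 per bushel

Current fair forward for the remaining 5 months: F = S·e^((r + u)·T), (r + u) = 0.0348 + 0.0081 = 0.0429
F = 8.291 · e^(0.0429 × 5/12) = 8.291 × 1.018036 = 8.4405
Value of long forward = (F − K)·e^(−rT) = (8.4405 − 8.594) · e^(−0.0348·5/12)
= -0.1535 × 0.985605 = -0.151
Short position value = −(long value) = $0.151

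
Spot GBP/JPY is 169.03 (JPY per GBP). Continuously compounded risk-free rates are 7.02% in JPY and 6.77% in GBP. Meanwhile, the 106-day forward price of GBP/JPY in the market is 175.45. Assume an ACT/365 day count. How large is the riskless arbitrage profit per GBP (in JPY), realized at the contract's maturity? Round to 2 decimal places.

6.30 per GBP (in JPY)

Fair forward: F* = S·e^(carry·T), with carry = (r_JPY − r_GBP) = 0.0702 − 0.0677 = 0.0025
F* = 169.03 · e^(0.0025 × 106/365) = 169.03 · e^0.000726 = 169.03 × 1.000726 = 169.1527
Market 175.45 > fair 169.1527: forward overpriced → cash-and-carry (buy spot, short the forward).
At maturity, profit = |F_mkt − F*| = |175.45 − 169.1527| = 6.30 per GBP (in JPY)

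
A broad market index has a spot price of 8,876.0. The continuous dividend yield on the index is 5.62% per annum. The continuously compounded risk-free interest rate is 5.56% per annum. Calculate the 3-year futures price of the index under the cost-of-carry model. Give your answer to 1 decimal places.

F = S·e^((r − q)T) = 8876.0 · e^((0.0556 − 0.0562) × 3)
= 8876.0 · e^-0.001800 = 8876.0 × 0.998202
F = 8,860.0

8,860.0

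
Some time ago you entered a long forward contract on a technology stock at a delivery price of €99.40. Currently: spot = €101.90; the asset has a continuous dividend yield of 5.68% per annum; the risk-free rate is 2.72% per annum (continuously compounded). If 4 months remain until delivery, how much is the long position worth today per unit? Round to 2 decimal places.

Current fair forward for the remaining 4 months: F = S·e^((r − q)·T), (r − q) = 0.0272 − 0.0568 = -0.0296
F = 101.90 · e^(-0.0296 × 4/12) = 101.90 × 0.990182 = 100.8995
Value of long forward = (F − K)·e^(−rT) = (100.8995 − 99.40) · e^(−0.0272·4/12)
= 1.4995 × 0.990974 = 1.49

€1.49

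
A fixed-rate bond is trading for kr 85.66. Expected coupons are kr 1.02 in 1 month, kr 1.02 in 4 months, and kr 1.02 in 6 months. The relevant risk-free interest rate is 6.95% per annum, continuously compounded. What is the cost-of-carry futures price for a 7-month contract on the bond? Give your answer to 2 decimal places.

PV(coupons) I = 1.02·e^(−0.0695·1/12) + 1.02·e^(−0.0695·4/12) + 1.02·e^(−0.0695·6/12)
I = 1.0141 + 0.9966 + 0.9852 = 2.9959
F = (S − I)·e^(rT) = (85.66 − 2.9959) · e^(0.0695·7/12)
= 82.6641 · e^0.040542 = 82.6641 × 1.041375 = kr 86.08

kr 86.08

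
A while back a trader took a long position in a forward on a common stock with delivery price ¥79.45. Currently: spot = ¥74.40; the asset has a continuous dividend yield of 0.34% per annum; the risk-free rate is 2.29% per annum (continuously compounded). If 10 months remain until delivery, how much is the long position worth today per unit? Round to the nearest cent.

-¥3.76

Current fair forward for the remaining 10 months: F = S·e^((r − q)·T), (r − q) = 0.0229 − 0.0034 = 0.0195
F = 74.40 · e^(0.0195 × 10/12) = 74.40 × 1.016383 = 75.6189
Value of long forward = (F − K)·e^(−rT) = (75.6189 − 79.45) · e^(−0.0229·10/12)
= -3.8311 × 0.981098 = -3.76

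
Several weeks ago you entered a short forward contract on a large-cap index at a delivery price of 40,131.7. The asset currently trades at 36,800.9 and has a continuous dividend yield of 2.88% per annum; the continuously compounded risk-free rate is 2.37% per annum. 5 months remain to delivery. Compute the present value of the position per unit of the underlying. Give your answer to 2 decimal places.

Current fair forward for the remaining 5 months: F = S·e^((r − q)·T), (r − q) = 0.0237 − 0.0288 = -0.0051
F = 36800.9 · e^(-0.0051 × 5/12) = 36800.9 × 0.99787726 = 36722.7813
Value of long forward = (F − K)·e^(−rT) = (36722.7813 − 40131.7) · e^(−0.0237·5/12)
= -3408.9187 × 0.99017360 = -3375.42
Short position value = −(long value) = 3375.42

3375.42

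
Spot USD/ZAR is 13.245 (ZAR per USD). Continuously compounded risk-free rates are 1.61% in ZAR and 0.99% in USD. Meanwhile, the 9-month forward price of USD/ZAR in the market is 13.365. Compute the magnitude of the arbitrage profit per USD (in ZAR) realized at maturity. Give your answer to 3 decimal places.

Fair forward: F* = S·e^(carry·T), with carry = (r_ZAR − r_USD) = 0.0161 − 0.0099 = 0.0062
F* = 13.245 · e^(0.0062 × 9/12) = 13.245 · e^0.004650 = 13.245 × 1.004661 = 13.3067
Market 13.365 > fair 13.3067: forward overpriced → cash-and-carry (buy spot, short the forward).
At maturity, profit = |F_mkt − F*| = |13.365 − 13.3067| = 0.058 per USD (in ZAR)

0.058 per USD (in ZAR)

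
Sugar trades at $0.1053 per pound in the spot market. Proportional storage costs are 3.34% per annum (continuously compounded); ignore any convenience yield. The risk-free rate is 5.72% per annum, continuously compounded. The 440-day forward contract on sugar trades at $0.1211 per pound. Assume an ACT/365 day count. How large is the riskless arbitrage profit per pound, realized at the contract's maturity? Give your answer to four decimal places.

Fair forward: F* = S·e^(carry·T), with carry = (r + u) = 0.0572 + 0.0334 = 0.0906
F* = 0.1053 · e^(0.0906 × 440/365) = 0.1053 · e^0.109216 = 0.1053 × 1.115403 = $0.1175
Market $0.1211 > fair $0.1175: forward overpriced → cash-and-carry (buy spot, short the forward).
At maturity, profit = |F_mkt − F*| = |0.1211 − 0.1175| = $0.0036 per pound

$0.0036 per pound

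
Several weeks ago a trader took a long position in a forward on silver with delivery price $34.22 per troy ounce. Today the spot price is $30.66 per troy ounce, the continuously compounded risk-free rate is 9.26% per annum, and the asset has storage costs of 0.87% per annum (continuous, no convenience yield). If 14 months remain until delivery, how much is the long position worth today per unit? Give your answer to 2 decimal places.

$0.26 per troy ounce

Current fair forward for the remaining 14 months: F = S·e^((r + u)·T), (r + u) = 0.0926 + 0.0087 = 0.1013
F = 30.66 · e^(0.1013 × 14/12) = 30.66 × 1.125450 = 34.5063
Value of long forward = (F − K)·e^(−rT) = (34.5063 − 34.22) · e^(−0.0926·14/12)
= 0.2863 × 0.897598 = 0.26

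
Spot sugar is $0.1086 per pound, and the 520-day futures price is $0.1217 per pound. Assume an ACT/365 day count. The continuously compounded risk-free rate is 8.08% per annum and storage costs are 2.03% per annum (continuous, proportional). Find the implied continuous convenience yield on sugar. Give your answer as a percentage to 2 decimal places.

2.12%

F = S·e^((r+u−y)T) ⇒ (r+u−y) = ln(F/S)/T
ln(0.1217/0.1086) = 0.113888; /T ⇒ 0.079941
y = r + u − ln(F/S)/T = 0.0808 + 0.0203 − 0.079941 = 0.021159
y = 2.12%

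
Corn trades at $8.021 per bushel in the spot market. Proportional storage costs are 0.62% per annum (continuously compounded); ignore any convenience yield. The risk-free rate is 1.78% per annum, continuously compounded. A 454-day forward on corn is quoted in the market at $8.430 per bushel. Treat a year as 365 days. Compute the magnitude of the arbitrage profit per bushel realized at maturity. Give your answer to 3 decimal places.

Fair forward: F* = S·e^(carry·T), with carry = (r + u) = 0.0178 + 0.0062 = 0.0240
F* = 8.021 · e^(0.0240 × 454/365) = 8.021 · e^0.029852 = 8.021 × 1.030302 = $8.2641
Market $8.430 > fair $8.2641: forward overpriced → cash-and-carry (buy spot, short the forward).
At maturity, profit = |F_mkt − F*| = |8.430 − 8.2641| = $0.166 per bushel

$0.166 per bushel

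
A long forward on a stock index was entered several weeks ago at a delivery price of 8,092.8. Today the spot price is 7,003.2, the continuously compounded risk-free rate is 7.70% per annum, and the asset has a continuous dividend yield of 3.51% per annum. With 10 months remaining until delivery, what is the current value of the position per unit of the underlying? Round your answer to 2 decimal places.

Current fair forward for the remaining 10 months: F = S·e^((r − q)·T), (r − q) = 0.0770 − 0.0351 = 0.0419
F = 7003.2 · e^(0.0419 × 10/12) = 7003.2 × 1.03553341 = 7252.0476
Value of long forward = (F − K)·e^(−rT) = (7252.0476 − 8092.8) · e^(−0.0770·10/12)
= -840.7524 × 0.93784868 = -788.50

-788.50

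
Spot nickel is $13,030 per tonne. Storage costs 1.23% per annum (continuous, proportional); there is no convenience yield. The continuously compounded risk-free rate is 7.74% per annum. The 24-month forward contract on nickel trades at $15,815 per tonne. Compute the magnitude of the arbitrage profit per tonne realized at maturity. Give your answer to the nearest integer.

Fair forward: F* = S·e^(carry·T), with carry = (r + u) = 0.0774 + 0.0123 = 0.0897
F* = 13030 · e^(0.0897 × 24/12) = 13030 · e^0.179400 = 13030 × 1.196499 = $15590.3820
Market $15815 > fair $15590.3820: forward overpriced → cash-and-carry (buy spot, short the forward).
At maturity, profit = |F_mkt − F*| = |15815 − 15590.3820| = $225 per tonne

$225 per tonne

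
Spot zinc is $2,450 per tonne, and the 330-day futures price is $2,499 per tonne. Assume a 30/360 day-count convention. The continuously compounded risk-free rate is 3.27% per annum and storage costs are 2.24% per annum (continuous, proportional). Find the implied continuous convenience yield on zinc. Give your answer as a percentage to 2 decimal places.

3.35%

F = S·e^((r+u−y)T) ⇒ (r+u−y) = ln(F/S)/T
ln(2499/2450) = 0.019803; /T ⇒ 0.021603
y = r + u − ln(F/S)/T = 0.0327 + 0.0224 − 0.021603 = 0.033497
y = 3.35%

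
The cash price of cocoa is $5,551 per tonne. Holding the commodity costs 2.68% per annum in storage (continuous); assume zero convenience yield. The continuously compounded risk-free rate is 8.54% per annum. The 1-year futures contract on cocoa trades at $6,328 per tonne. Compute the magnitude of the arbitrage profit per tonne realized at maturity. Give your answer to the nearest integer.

$118 per tonne

Fair futures: F* = S·e^(carry·T), with carry = (r + u) = 0.0854 + 0.0268 = 0.1122
F* = 5551 · e^(0.1122 × 1) = 5551 · e^0.112200 = 5551 × 1.118737 = $6210.1091
Market $6328 > fair $6210.1091: forward overpriced → cash-and-carry (buy spot, short the forward).
At maturity, profit = |F_mkt − F*| = |6328 − 6210.1091| = $118 per tonne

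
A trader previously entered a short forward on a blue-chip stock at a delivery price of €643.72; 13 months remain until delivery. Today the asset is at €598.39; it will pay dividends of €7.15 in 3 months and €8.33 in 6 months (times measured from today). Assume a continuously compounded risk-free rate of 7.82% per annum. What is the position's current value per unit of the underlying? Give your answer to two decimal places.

PV(remaining dividends) I = 7.15·e^(−0.0782·3/12) + 8.33·e^(−0.0782·6/12) = 15.0222
Current forward F = (S − I)·e^(rT) = (598.39 − 15.0222)·e^(0.0782·13/12) = 583.3678 × 1.088409 = 634.9428
Value (long) = (F − K)·e^(−rT) = (634.9428 − 643.72) × 0.918773 = -8.0643
Short position value = −(long value) = €8.06

€8.06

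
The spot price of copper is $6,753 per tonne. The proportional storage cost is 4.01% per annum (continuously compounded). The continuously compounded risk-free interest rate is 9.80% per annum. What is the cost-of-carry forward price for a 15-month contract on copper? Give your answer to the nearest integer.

Net carry = r + u − y = 0.0980 + 0.0401 − 0.0000 = 0.1381
F = S·e^((r+u−y)T) = 6753 · e^(0.1381 × 15/12) = 6753 · e^0.172625
= 6753 × 1.188420 = $8,025 per tonne

$8,025 per tonne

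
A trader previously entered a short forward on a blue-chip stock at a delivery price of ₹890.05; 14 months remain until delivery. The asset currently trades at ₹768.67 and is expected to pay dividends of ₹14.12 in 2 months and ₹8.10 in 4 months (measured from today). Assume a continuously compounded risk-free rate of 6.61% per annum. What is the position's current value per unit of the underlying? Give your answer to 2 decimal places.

₹77.21

PV(remaining dividends) I = 14.12·e^(−0.0661·2/12) + 8.10·e^(−0.0661·4/12) = 21.8888
Current forward F = (S − I)·e^(rT) = (768.67 − 21.8888)·e^(0.0661·14/12) = 746.7812 × 1.080168 = 806.6492
Value (long) = (F − K)·e^(−rT) = (806.6492 − 890.05) × 0.925782 = -77.2110
Short position value = −(long value) = ₹77.21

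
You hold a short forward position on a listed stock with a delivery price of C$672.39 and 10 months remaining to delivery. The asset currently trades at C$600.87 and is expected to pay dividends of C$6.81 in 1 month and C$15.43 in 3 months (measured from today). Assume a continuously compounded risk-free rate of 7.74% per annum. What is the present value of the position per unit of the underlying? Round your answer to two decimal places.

PV(remaining dividends) I = 6.81·e^(−0.0774·1/12) + 15.43·e^(−0.0774·3/12) = 21.9005
Current forward F = (S − I)·e^(rT) = (600.87 − 21.9005)·e^(0.0774·10/12) = 578.9695 × 1.066626 = 617.5439
Value (long) = (F − K)·e^(−rT) = (617.5439 − 672.39) × 0.937536 = -51.4202
Short position value = −(long value) = C$51.42

C$51.42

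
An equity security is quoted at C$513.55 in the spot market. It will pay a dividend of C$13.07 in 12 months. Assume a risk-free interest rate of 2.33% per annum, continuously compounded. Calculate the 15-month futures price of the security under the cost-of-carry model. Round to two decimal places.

PV(dividends) I = 13.07·e^(−0.0233·12/12)
I = 12.7690
F = (S − I)·e^(rT) = (513.55 − 12.7690) · e^(0.0233·15/12)
= 500.7810 · e^0.029125 = 500.7810 × 1.029553 = C$515.58

C$515.58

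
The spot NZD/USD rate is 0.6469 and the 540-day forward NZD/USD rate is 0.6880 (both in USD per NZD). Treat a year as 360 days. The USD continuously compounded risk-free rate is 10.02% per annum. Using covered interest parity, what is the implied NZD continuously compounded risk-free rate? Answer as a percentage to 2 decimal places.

F = S·e^((r_USD − r_NZD)T) ⇒ r_NZD = r_USD − ln(F/S)/T
ln(0.6880/0.6469) = 0.061597; /(540/360) = 0.041065
r_NZD = 0.1002 − 0.041065 = 0.059135
r_NZD = 5.91%

5.91%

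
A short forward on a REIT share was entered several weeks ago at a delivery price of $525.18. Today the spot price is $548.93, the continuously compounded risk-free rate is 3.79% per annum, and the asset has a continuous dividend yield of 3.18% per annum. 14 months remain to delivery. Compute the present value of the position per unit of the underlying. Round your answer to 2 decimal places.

Current fair forward for the remaining 14 months: F = S·e^((r − q)·T), (r − q) = 0.0379 − 0.0318 = 0.0061
F = 548.93 · e^(0.0061 × 14/12) = 548.93 × 1.007142 = 552.8505
Value of long forward = (F − K)·e^(−rT) = (552.8505 − 525.18) · e^(−0.0379·14/12)
= 27.6705 × 0.956747 = 26.47
Short position value = −(long value) = -$26.47

-$26.47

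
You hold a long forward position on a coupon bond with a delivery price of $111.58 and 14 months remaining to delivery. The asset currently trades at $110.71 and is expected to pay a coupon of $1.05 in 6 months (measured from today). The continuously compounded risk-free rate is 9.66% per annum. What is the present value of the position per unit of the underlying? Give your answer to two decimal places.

$10.02

PV(remaining coupons) I = 1.05·e^(−0.0966·6/12) = 1.0005
Current forward F = (S − I)·e^(rT) = (110.71 − 1.0005)·e^(0.0966·14/12) = 109.7095 × 1.119296 = 122.7974
Value (long) = (F − K)·e^(−rT) = (122.7974 − 111.58) × 0.893419 = 10.0218
Value = $10.02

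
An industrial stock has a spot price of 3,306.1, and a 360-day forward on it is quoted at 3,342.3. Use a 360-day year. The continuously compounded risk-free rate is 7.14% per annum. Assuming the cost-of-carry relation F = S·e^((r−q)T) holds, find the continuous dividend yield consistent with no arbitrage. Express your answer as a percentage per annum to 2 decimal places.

From F = S·e^((r−q)T): (r − q) = ln(F/S)/T
ln(3342.3/3306.1) = ln(1.010949) = 0.010889
(r − q) = 0.010889 / (360/360) = 0.010889
q = r − ln(F/S)/T = 0.0714 − 0.010889 = 0.060511
q = 6.05%

6.05%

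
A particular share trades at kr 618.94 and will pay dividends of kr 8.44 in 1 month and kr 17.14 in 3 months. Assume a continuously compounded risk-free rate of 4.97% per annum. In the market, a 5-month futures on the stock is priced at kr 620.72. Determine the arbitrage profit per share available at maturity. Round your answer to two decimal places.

PV(dividends) I = 8.44·e^(−0.0497·1/12) + 17.14·e^(−0.0497·3/12) = 25.3335
Fair futures F* = (S − I)·e^(rT) = (618.94 − 25.3335)·e^0.020708 = 593.6065 × 1.020924 = 606.0271
Market kr 620.72 > fair 606.0271: forward overpriced → cash-and-carry (borrow at r, buy the stock and collect the dividends, short the forward).
Profit at T = |F_mkt − F*| = |620.72 − 606.0271| = kr 14.69 per share

kr 14.69 per share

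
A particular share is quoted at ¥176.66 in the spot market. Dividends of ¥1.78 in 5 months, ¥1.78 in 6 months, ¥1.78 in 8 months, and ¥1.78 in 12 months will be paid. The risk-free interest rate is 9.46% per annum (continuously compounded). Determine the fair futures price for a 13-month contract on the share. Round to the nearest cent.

¥188.30

PV(dividends) I = 1.78·e^(−0.0946·5/12) + 1.78·e^(−0.0946·6/12) + 1.78·e^(−0.0946·8/12) + 1.78·e^(−0.0946·12/12)
I = 1.7112 + 1.6978 + 1.6712 + 1.6193 = 6.6995
F = (S − I)·e^(rT) = (176.66 − 6.6995) · e^(0.0946·13/12)
= 169.9605 · e^0.102483 = 169.9605 × 1.107918 = ¥188.30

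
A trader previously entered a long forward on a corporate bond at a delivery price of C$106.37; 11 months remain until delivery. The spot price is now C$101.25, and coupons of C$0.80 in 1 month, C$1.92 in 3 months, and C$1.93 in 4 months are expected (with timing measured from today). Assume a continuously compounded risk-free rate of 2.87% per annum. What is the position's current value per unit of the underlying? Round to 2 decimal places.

PV(remaining coupons) I = 0.80·e^(−0.0287·1/12) + 1.92·e^(−0.0287·3/12) + 1.93·e^(−0.0287·4/12) = 4.6160
Current forward F = (S − I)·e^(rT) = (101.25 − 4.6160)·e^(0.0287·11/12) = 96.6340 × 1.026657 = 99.2100
Value (long) = (F − K)·e^(−rT) = (99.2100 − 106.37) × 0.974035 = -6.9741
Value = -C$6.97

-C$6.97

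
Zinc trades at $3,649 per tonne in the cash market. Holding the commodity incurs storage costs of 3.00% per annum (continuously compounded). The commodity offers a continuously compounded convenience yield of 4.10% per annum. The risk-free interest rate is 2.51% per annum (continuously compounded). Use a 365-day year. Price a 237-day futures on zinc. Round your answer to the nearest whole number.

Net carry = r + u − y = 0.0251 + 0.0300 − 0.0410 = 0.0141
F = S·e^((r+u−y)T) = 3649 · e^(0.0141 × 237/365) = 3649 · e^0.009155
= 3649 × 1.009197 = $3,683 per tonne

$3,683 per tonne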